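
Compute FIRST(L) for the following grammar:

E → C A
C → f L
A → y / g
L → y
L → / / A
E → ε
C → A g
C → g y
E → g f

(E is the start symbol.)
From L → y:
  - y is a terminal: add 'y' and stop
From L → / / A:
  - '/' is a terminal: add '/' and stop

Collecting: FIRST(L) = { '/', 'y' }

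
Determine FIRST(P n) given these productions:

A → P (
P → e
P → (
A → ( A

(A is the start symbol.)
{ '(', 'e' }

FIRST sets of the non-terminals involved (from the grammar, by fixed-point iteration):
  FIRST(P) = { '(', 'e' }

To compute FIRST(P n), process the symbols left to right:
Symbol P is a non-terminal. Add FIRST(P) \ {ε} = { '(', 'e' }
P is not nullable (ε ∉ FIRST(P)), so stop here.
FIRST(P n) = { '(', 'e' }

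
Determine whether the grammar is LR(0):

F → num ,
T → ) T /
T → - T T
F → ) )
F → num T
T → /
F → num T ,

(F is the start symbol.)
No. Shift-reduce conflict between [F → num T .] and [F → num T . ,]

Augment with F' → F and build the canonical LR(0) collection (I0 = CLOSURE({[F' → . F]}), then GOTO on every symbol after a dot until no new states appear). It has 15 states:
  I0: { [F → . ) )], [F → . num ,], [F → . num T ,], [F → . num T], [F' → . F] }  — shift
  I1: { [F → ) . )] }  — shift
  I2: { [F' → F .] }  — accept
  I3: { [F → num . ,], [F → num . T ,], [F → num . T], [T → . ) T /], [T → . - T T], [T → . /] }  — shift
  I4: { [T → ) . T /], [T → . ) T /], [T → . - T T], [T → . /] }  — shift
  I5: { [F → num , .] }  — reduce
  I6: { [T → - . T T], [T → . ) T /], [T → . - T T], [T → . /] }  — shift
  I7: { [T → / .] }  — reduce
  I8: { [F → num T . ,], [F → num T .] }  — shift, reduce
  I9: { [F → num T , .] }  — reduce
  I10: { [T → - T . T], [T → . ) T /], [T → . - T T], [T → . /] }  — shift
  I11: { [T → - T T .] }  — reduce
  I12: { [T → ) T . /] }  — shift
  I13: { [T → ) T / .] }  — reduce
  I14: { [F → ) ) .] }  — reduce

Conflict in state I8:
  Shift-reduce conflict between [F → num T .] and [F → num T . ,]
So the grammar is NOT LR(0).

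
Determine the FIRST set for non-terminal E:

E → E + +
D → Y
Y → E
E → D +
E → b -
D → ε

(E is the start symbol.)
{ '+', 'b' }

To compute FIRST(E), examine every production with E on the left-hand side, reading each right-hand side left to right until a non-nullable symbol is reached.

FIRST sets of the other non-terminals involved (by the same procedure, iterated to a fixed point):
  FIRST(D) = { '+', 'b', ε }

From E → E + +:
  - E is the symbol being defined: contributes nothing new
    E is not nullable, so stop
From E → D +:
  - D is a non-terminal: add FIRST(D) \ {ε} = { '+', 'b' }
    D is nullable, so continue to the next symbol
  - '+' is a terminal: add '+' and stop
From E → b -:
  - b is a terminal: add 'b' and stop

Collecting: FIRST(E) = { '+', 'b' }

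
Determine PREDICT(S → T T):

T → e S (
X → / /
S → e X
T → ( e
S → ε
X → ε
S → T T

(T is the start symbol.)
{ '(', 'e' }

PREDICT(S → T T) = (FIRST(RHS) \ {ε}) ∪ (FOLLOW(S) if ε ∈ FIRST(RHS), i.e. RHS ⇒* ε)
FIRST(T) = { '(', 'e' }
FIRST(T T) = { '(', 'e' }
ε ∉ FIRST(T T), so FOLLOW(S) is not added.
PREDICT(S → T T) = { '(', 'e' }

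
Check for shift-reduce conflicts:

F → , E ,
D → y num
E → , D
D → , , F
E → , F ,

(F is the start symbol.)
Yes — I13: [D → , , F .] vs [E → , F . ,]

A shift-reduce conflict occurs when an LR(0) state has both:
  - a complete (reduce) item [A → α .] (dot at the end), and
  - a shift item [B → β . c γ] (dot before a terminal).

Augment with F' → F and build the canonical LR(0) collection (I0 = CLOSURE({[F' → . F]}), then GOTO on every symbol after a dot until no new states appear). It has 14 states:
  I0: { [F → . , E ,], [F' → . F] }  — shift
  I1: { [E → . , D], [E → . , F ,], [F → , . E ,] }  — shift
  I2: { [F' → F .] }  — accept
  I3: { [D → . , , F], [D → . y num], [E → , . D], [E → , . F ,], [F → . , E ,] }  — shift
  I4: { [F → , E . ,] }  — shift
  I5: { [F → , E , .] }  — reduce
  I6: { [D → , . , F], [E → . , D], [E → . , F ,], [F → , . E ,] }  — shift
  I7: { [E → , D .] }  — reduce
  I8: { [E → , F . ,] }  — shift
  I9: { [D → y . num] }  — shift
  I10: { [D → y num .] }  — reduce
  I11: { [E → , F , .] }  — reduce
  I12: { [D → , , . F], [D → . , , F], [D → . y num], [E → , . D], [E → , . F ,], [F → . , E ,] }  — shift
  I13: { [D → , , F .], [E → , F . ,] }  — shift, reduce

I13 contains reduce item [D → , , F .] and shift item [E → , F . ,] — shift-reduce conflict.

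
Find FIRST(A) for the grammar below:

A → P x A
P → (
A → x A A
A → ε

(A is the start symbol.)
{ '(', 'x', ε }

To compute FIRST(A), examine every production with A on the left-hand side, reading each right-hand side left to right until a non-nullable symbol is reached.

FIRST sets of the other non-terminals involved (by the same procedure, iterated to a fixed point):
  FIRST(P) = { '(' }

From A → P x A:
  - P is a non-terminal: add FIRST(P) \ {ε} = { '(' }
    P is not nullable, so stop
From A → x A A:
  - x is a terminal: add 'x' and stop
From A → ε:
  - ε-production, so ε ∈ FIRST(A)

Collecting: FIRST(A) = { '(', 'x', ε }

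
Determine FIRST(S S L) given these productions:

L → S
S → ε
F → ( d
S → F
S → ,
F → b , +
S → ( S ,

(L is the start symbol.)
FIRST sets of the non-terminals involved (from the grammar, by fixed-point iteration):
  FIRST(S) = { '(', ',', 'b', ε }
  FIRST(L) = { '(', ',', 'b', ε }

To compute FIRST(S S L), process the symbols left to right:
Symbol S is a non-terminal. Add FIRST(S) \ {ε} = { '(', ',', 'b' }
S is nullable (ε ∈ FIRST(S)), continue to the next symbol.
Symbol S is a non-terminal. Add FIRST(S) \ {ε} = { '(', ',', 'b' }
S is nullable (ε ∈ FIRST(S)), continue to the next symbol.
Symbol L is a non-terminal. Add FIRST(L) \ {ε} = { '(', ',', 'b' }
L is nullable (ε ∈ FIRST(L)), continue to the next symbol.
All symbols are nullable, so ε is in the result.
FIRST(S S L) = { '(', ',', 'b', ε }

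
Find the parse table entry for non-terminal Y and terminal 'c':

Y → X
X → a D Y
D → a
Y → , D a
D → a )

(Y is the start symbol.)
To find M[Y, 'c'], we find productions for Y where 'c' is in the predict set (PREDICT(N → α) = (FIRST(α) \ {ε}) ∪ (FOLLOW(N) if α ⇒* ε)).

Relevant sets:
  FIRST(X) = { 'a' }

Y → X: PREDICT = { 'a' }
Y → , D a: PREDICT = { ',' }

M[Y, 'c'] is empty (no production applies)

Answer: Empty (error entry)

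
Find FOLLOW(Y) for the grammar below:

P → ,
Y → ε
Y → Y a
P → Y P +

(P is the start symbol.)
{ ',', 'a' }

In Y → Y a: Y is followed by a, add FIRST(a) \ {ε} = { 'a' }
In P → Y P +: Y is followed by P '+', add FIRST(P '+') \ {ε} = { ',', 'a' }

Taking the union: FOLLOW(Y) = { ',', 'a' }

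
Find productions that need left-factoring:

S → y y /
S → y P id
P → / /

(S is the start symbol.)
Yes, S has productions with common prefix 'y'

Left-factoring is needed when two productions for the same non-terminal
share a common prefix on the right-hand side.

Productions for S:
  S → y y /
  S → y P id

Found common prefix 'y' in productions for S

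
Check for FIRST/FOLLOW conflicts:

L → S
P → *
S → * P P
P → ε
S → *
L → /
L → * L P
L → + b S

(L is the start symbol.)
Yes. P → '*' with FOLLOW(P) on { '*' }

Nullable non-terminals: P.

P: nullable alternative(s) P → ε; FOLLOW(P) = { $, '*' }
  P → *: FIRST \ {ε} = { '*' } — overlaps FOLLOW(P) on { '*' }: CONFLICT
  P → ε: FIRST \ {ε} = { } — this is the only nullable alternative, skip

L, S have no nullable alternative, so no FIRST/FOLLOW check is needed there.

So the grammar has 1 FIRST/FOLLOW conflict (marked CONFLICT above).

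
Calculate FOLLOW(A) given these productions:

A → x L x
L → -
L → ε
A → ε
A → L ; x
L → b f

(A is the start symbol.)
To compute FOLLOW(A), find every occurrence of A on a right-hand side N → α A β: add FIRST(β) \ {ε}, and if β is empty or nullable also add FOLLOW(N). Iterate to a fixed point.

A is the start symbol, so $ ∈ FOLLOW(A).
A does not occur on any right-hand side.

Taking the union: FOLLOW(A) = { $ }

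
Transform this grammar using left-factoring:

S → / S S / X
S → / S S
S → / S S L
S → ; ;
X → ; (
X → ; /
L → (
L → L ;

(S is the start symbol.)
S → / S S S'
S' → / X
S' → ε
S' → L
S → ; ;
X → ; X'
X' → (
X' → /
L → (
L → L ;

Left-factoring transforms A → αβ₁ | αβ₂ into A → αA' and A' → β₁ | β₂
(α is the longest common prefix among the alternatives). Repeat until
no nonterminal has two alternatives with a common prefix.

Round 1: S has alternatives sharing prefix '/ S S'. Introduce S': S → / S S S'
  Add: S' → / X
  Add: S' → ε
  Add: S' → L

Round 2: X has alternatives sharing prefix ';'. Introduce X': X → ; X'
  Add: X' → (
  Add: X' → /

No remaining common prefixes — done.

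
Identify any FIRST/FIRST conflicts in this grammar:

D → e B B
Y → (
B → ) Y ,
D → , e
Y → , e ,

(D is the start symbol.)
No FIRST/FIRST conflicts.

A FIRST/FIRST conflict occurs when two productions N → α and N → β for the same non-terminal have FIRST(α) ∩ FIRST(β) ≠ ∅ (with ε ∈ FIRST of a nullable right-hand side, so two nullable alternatives also conflict).

Productions for D:
  D → e B B: FIRST = { 'e' }
  D → , e: FIRST = { ',' }
Productions for Y:
  Y → (: FIRST = { '(' }
  Y → , e ,: FIRST = { ',' }
B has only one production, so no FIRST/FIRST conflict is possible there.

All alternatives of each non-terminal have pairwise disjoint FIRST sets.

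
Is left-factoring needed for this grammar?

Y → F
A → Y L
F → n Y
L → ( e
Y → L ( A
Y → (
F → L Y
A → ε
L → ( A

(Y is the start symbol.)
Yes, L has productions with common prefix '('

Left-factoring is needed when two productions for the same non-terminal
share a common prefix on the right-hand side.

Productions for Y:
  Y → F
  Y → L ( A
  Y → (
Productions for A:
  A → Y L
  A → ε
Productions for F:
  F → n Y
  F → L Y
Productions for L:
  L → ( e
  L → ( A

Found common prefix '(' in productions for L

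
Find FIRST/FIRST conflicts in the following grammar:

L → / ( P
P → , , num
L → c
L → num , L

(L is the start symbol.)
A FIRST/FIRST conflict occurs when two productions N → α and N → β for the same non-terminal have FIRST(α) ∩ FIRST(β) ≠ ∅ (with ε ∈ FIRST of a nullable right-hand side, so two nullable alternatives also conflict).

Productions for L:
  L → / ( P: FIRST = { '/' }
  L → c: FIRST = { 'c' }
  L → num , L: FIRST = { 'num' }
P has only one production, so no FIRST/FIRST conflict is possible there.

All alternatives of each non-terminal have pairwise disjoint FIRST sets.

Answer: No FIRST/FIRST conflicts.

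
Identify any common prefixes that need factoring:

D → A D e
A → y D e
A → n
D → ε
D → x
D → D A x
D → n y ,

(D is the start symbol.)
No, left-factoring is not needed

Left-factoring is needed when two productions for the same non-terminal
share a common prefix on the right-hand side.

Productions for D:
  D → A D e
  D → ε
  D → x
  D → D A x
  D → n y ,
Productions for A:
  A → y D e
  A → n

No common prefixes found.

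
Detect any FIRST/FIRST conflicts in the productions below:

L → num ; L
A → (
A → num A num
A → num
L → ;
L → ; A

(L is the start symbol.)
A FIRST/FIRST conflict occurs when two productions N → α and N → β for the same non-terminal have FIRST(α) ∩ FIRST(β) ≠ ∅ (with ε ∈ FIRST of a nullable right-hand side, so two nullable alternatives also conflict).

Productions for L:
  L → num ; L: FIRST = { 'num' }
  L → ;: FIRST = { ';' }
  L → ; A: FIRST = { ';' }
Productions for A:
  A → (: FIRST = { '(' }
  A → num A num: FIRST = { 'num' }
  A → num: FIRST = { 'num' }

Conflict for L: L → ; and L → ; A
  Overlap: { ';' }
Conflict for A: A → num A num and A → num
  Overlap: { 'num' }

Answer: Yes. L → ';' / L → ';' A on { ';' }; A → num A num / A → num on { 'num' }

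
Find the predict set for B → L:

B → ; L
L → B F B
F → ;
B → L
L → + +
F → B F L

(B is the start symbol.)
PREDICT(B → L) = (FIRST(RHS) \ {ε}) ∪ (FOLLOW(B) if ε ∈ FIRST(RHS), i.e. RHS ⇒* ε)
FIRST(L) = { '+', ';' }
FIRST(L) = { '+', ';' }
ε ∉ FIRST(L), so FOLLOW(B) is not added.
PREDICT(B → L) = { '+', ';' }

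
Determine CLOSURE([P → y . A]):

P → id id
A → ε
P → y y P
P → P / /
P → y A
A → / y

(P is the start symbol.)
{ [A → . / y], [A → .], [P → y . A] }

To compute CLOSURE, for each item [A → α.Bβ] where B is a non-terminal, add [B → .γ] for all productions B → γ; repeat for the newly added items until nothing changes.

Start with: [P → y . A]
  [P → y . A] has the dot before A: add [A → .], [A → . / y]
No further items can be added.

CLOSURE = { [A → . / y], [A → .], [P → y . A] }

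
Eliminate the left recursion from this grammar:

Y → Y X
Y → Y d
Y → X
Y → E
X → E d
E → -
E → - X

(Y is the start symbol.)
Y is directly left-recursive. The standard transformation for
  A → A α₁ | ... | A α_m | β₁ | ... | β_n
is
  A  → β₁ A' | ... | β_n A'
  A' → α₁ A' | ... | α_m A' | ε

Y → X becomes Y → X Y'
Y → E becomes Y → E Y'
Y → Y X becomes Y' → X Y'
Y → Y d becomes Y' → d Y'
Add Y' → ε

Productions for other non-terminals are unchanged:
  X → E d
  E → -
  E → - X

Resulting grammar:
Y → X Y'
Y → E Y'
Y' → X Y'
Y' → d Y'
Y' → ε
X → E d
E → -
E → - X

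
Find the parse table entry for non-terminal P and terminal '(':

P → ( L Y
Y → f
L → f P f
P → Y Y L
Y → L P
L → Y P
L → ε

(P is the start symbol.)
P → ( L Y, P → Y Y L

To find M[P, '('], we find productions for P where '(' is in the predict set (PREDICT(N → α) = (FIRST(α) \ {ε}) ∪ (FOLLOW(N) if α ⇒* ε)).

Relevant sets:
  FIRST(Y) = { '(', 'f' }

P → ( L Y: PREDICT = { '(' }
  '(' is in predict set, so this production goes in M[P, '(']
P → Y Y L: PREDICT = { '(', 'f' }
  '(' is in predict set, so this production goes in M[P, '(']

M[P, '('] = P → ( L Y, P → Y Y L  (a multiply-defined cell — the grammar is not LL(1))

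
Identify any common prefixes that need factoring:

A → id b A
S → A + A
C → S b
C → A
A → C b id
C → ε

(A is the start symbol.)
No, left-factoring is not needed

Left-factoring is needed when two productions for the same non-terminal
share a common prefix on the right-hand side.

Productions for A:
  A → id b A
  A → C b id
Productions for C:
  C → S b
  C → A
  C → ε

No common prefixes found.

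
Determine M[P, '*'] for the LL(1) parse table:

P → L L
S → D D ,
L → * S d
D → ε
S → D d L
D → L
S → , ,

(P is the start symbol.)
P → L L

To find M[P, '*'], we find productions for P where '*' is in the predict set (PREDICT(N → α) = (FIRST(α) \ {ε}) ∪ (FOLLOW(N) if α ⇒* ε)).

Relevant sets:
  FIRST(L) = { '*' }

P → L L: PREDICT = { '*' }
  '*' is in predict set, so this production goes in M[P, '*']

M[P, '*'] = P → L L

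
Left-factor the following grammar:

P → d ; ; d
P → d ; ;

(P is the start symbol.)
P → d ; ; P'
P' → d
P' → ε

Left-factoring transforms A → αβ₁ | αβ₂ into A → αA' and A' → β₁ | β₂
(α is the longest common prefix among the alternatives). Repeat until
no nonterminal has two alternatives with a common prefix.

Round 1: P has alternatives sharing prefix 'd ; ;'. Introduce P': P → d ; ; P'
  Add: P' → d
  Add: P' → ε

No remaining common prefixes — done.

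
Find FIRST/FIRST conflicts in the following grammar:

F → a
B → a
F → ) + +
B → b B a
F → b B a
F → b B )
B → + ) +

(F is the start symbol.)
A FIRST/FIRST conflict occurs when two productions N → α and N → β for the same non-terminal have FIRST(α) ∩ FIRST(β) ≠ ∅ (with ε ∈ FIRST of a nullable right-hand side, so two nullable alternatives also conflict).

Productions for F:
  F → a: FIRST = { 'a' }
  F → ) + +: FIRST = { ')' }
  F → b B a: FIRST = { 'b' }
  F → b B ): FIRST = { 'b' }
Productions for B:
  B → a: FIRST = { 'a' }
  B → b B a: FIRST = { 'b' }
  B → + ) +: FIRST = { '+' }

Conflict for F: F → b B a and F → b B )
  Overlap: { 'b' }

Answer: Yes. F → b B a / F → b B ')' on { 'b' }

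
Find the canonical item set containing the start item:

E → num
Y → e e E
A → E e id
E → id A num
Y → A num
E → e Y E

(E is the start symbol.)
{ [E → . e Y E], [E → . id A num], [E → . num], [E' → . E] }

First, augment the grammar with E' → E
I₀ = CLOSURE({ [E' → . E] }):
  [E' → . E] has the dot before E: add [E → . num], [E → . id A num], [E → . e Y E]
No further items can be added.

I₀ = { [E → . e Y E], [E → . id A num], [E → . num], [E' → . E] }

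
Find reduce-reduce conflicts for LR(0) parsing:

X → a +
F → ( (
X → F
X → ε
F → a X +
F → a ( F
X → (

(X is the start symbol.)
Augment with X' → X and build the canonical LR(0) collection (I0 = CLOSURE({[X' → . X]}), then GOTO on every symbol after a dot until no new states appear). It has 13 states:
  I0: { [F → . ( (], [F → . a ( F], [F → . a X +], [X → . (], [X → . F], [X → . a +], [X → .], [X' → . X] }  — shift, reduce
  I1: { [F → ( . (], [X → ( .] }  — shift, reduce
  I2: { [X → F .] }  — reduce
  I3: { [X' → X .] }  — accept
  I4: { [F → . ( (], [F → . a ( F], [F → . a X +], [F → a . ( F], [F → a . X +], [X → . (], [X → . F], [X → . a +], [X → .], [X → a . +] }  — shift, reduce
  I5: { [F → ( . (], [F → . ( (], [F → . a ( F], [F → . a X +], [F → a ( . F], [X → ( .] }  — shift, reduce
  I6: { [X → a + .] }  — reduce
  I7: { [F → a X . +] }  — shift
  I8: { [F → a X + .] }  — reduce
  I9: { [F → ( ( .], [F → ( . (] }  — shift, reduce
  I10: { [F → a ( F .] }  — reduce
  I11: { [F → . ( (], [F → . a ( F], [F → . a X +], [F → a . ( F], [F → a . X +], [X → . (], [X → . F], [X → . a +], [X → .] }  — shift, reduce
  I12: { [F → ( ( .] }  — reduce

No state contains more than one complete item.

Answer: No reduce-reduce conflicts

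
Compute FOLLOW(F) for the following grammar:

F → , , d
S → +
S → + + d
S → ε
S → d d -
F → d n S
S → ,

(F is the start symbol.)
{ $ }

To compute FOLLOW(F), find every occurrence of F on a right-hand side N → α F β: add FIRST(β) \ {ε}, and if β is empty or nullable also add FOLLOW(N). Iterate to a fixed point.

F is the start symbol, so $ ∈ FOLLOW(F).
F does not occur on any right-hand side.

Taking the union: FOLLOW(F) = { $ }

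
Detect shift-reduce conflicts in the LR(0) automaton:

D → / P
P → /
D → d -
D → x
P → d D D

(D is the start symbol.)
Augment with D' → D and build the canonical LR(0) collection (I0 = CLOSURE({[D' → . D]}), then GOTO on every symbol after a dot until no new states appear). It has 11 states:
  I0: { [D → . / P], [D → . d -], [D → . x], [D' → . D] }  — shift
  I1: { [D → / . P], [P → . /], [P → . d D D] }  — shift
  I2: { [D' → D .] }  — accept
  I3: { [D → d . -] }  — shift
  I4: { [D → x .] }  — reduce
  I5: { [D → d - .] }  — reduce
  I6: { [P → / .] }  — reduce
  I7: { [D → / P .] }  — reduce
  I8: { [D → . / P], [D → . d -], [D → . x], [P → d . D D] }  — shift
  I9: { [D → . / P], [D → . d -], [D → . x], [P → d D . D] }  — shift
  I10: { [P → d D D .] }  — reduce

No state contains both a complete item and a shift item.

Answer: No shift-reduce conflicts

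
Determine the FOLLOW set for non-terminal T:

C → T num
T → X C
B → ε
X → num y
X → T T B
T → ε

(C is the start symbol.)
In C → T num: T is followed by num, add FIRST(num) \ {ε} = { 'num' }
In X → T T B: T is followed by T B, add FIRST(T B) \ {ε} = { 'num' }
  T B is nullable, so also add FOLLOW(X)
In X → T T B: T is followed by B, add FIRST(B) \ {ε} = { }
  B is nullable, so also add FOLLOW(X)

The FOLLOW sets referred to above (computed the same way, to a fixed point):
  FOLLOW(X) = { 'num' }

Taking the union: FOLLOW(T) = { 'num' }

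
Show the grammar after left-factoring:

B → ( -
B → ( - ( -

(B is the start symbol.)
Left-factoring transforms A → αβ₁ | αβ₂ into A → αA' and A' → β₁ | β₂
(α is the longest common prefix among the alternatives). Repeat until
no nonterminal has two alternatives with a common prefix.

Round 1: B has alternatives sharing prefix '( -'. Introduce B': B → ( - B'
  Add: B' → ε
  Add: B' → ( -

No remaining common prefixes — done.

Resulting grammar:
B → ( - B'
B' → ε
B' → ( -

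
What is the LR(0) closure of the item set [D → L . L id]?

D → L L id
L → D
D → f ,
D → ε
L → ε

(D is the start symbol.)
{ [D → . L L id], [D → . f ,], [D → .], [D → L . L id], [L → . D], [L → .] }

Start with: [D → L . L id]
  [D → L . L id] has the dot before L: add [L → . D], [L → .]
  [L → . D] has the dot before D: add [D → . L L id], [D → . f ,], [D → .]
No further items can be added.

CLOSURE = { [D → . L L id], [D → . f ,], [D → .], [D → L . L id], [L → . D], [L → .] }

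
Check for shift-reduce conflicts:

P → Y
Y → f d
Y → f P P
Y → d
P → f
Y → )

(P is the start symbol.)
A shift-reduce conflict occurs when an LR(0) state has both:
  - a complete (reduce) item [A → α .] (dot at the end), and
  - a shift item [B → β . c γ] (dot before a terminal).

Augment with P' → P and build the canonical LR(0) collection (I0 = CLOSURE({[P' → . P]}), then GOTO on every symbol after a dot until no new states appear). It has 9 states:
  I0: { [P → . Y], [P → . f], [P' → . P], [Y → . )], [Y → . d], [Y → . f P P], [Y → . f d] }  — shift
  I1: { [Y → ) .] }  — reduce
  I2: { [P' → P .] }  — accept
  I3: { [P → Y .] }  — reduce
  I4: { [Y → d .] }  — reduce
  I5: { [P → . Y], [P → . f], [P → f .], [Y → . )], [Y → . d], [Y → . f P P], [Y → . f d], [Y → f . P P], [Y → f . d] }  — shift, reduce
  I6: { [P → . Y], [P → . f], [Y → . )], [Y → . d], [Y → . f P P], [Y → . f d], [Y → f P . P] }  — shift
  I7: { [Y → d .], [Y → f d .] }  — 2 reduces
  I8: { [Y → f P P .] }  — reduce

I5 contains reduce item [P → f .] and shift items [P → . f], [Y → . )], [Y → . d], [Y → . f P P], [Y → . f d], [Y → f . d] — shift-reduce conflict.

Answer: Yes — I5: [P → f .] vs [P → . f]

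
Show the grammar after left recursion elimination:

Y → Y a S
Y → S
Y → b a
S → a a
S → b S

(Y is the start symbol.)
Y is directly left-recursive. The standard transformation for
  A → A α₁ | ... | A α_m | β₁ | ... | β_n
is
  A  → β₁ A' | ... | β_n A'
  A' → α₁ A' | ... | α_m A' | ε

Y → S becomes Y → S Y'
Y → b a becomes Y → b a Y'
Y → Y a S becomes Y' → a S Y'
Add Y' → ε

Productions for other non-terminals are unchanged:
  S → a a
  S → b S

Resulting grammar:
Y → S Y'
Y → b a Y'
Y' → a S Y'
Y' → ε
S → a a
S → b S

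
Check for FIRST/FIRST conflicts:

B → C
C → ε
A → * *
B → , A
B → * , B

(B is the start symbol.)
No FIRST/FIRST conflicts.

A FIRST/FIRST conflict occurs when two productions N → α and N → β for the same non-terminal have FIRST(α) ∩ FIRST(β) ≠ ∅ (with ε ∈ FIRST of a nullable right-hand side, so two nullable alternatives also conflict).

FIRST sets of the non-terminals at (or reachable through a nullable prefix from) the front of some alternative:
  FIRST(C) = { ε }

Productions for B:
  B → C: FIRST = { ε }
  B → , A: FIRST = { ',' }
  B → * , B: FIRST = { '*' }
C, A have only one production, so no FIRST/FIRST conflict is possible there.

All alternatives of each non-terminal have pairwise disjoint FIRST sets.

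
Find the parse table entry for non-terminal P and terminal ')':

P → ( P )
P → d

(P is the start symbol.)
To find M[P, ')'], we find productions for P where ')' is in the predict set (PREDICT(N → α) = (FIRST(α) \ {ε}) ∪ (FOLLOW(N) if α ⇒* ε)).

P → ( P ): PREDICT = { '(' }
P → d: PREDICT = { 'd' }

M[P, ')'] is empty (no production applies)

Answer: Empty (error entry)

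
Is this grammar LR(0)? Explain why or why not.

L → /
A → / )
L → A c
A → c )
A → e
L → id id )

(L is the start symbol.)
No. Shift-reduce conflict between [L → / .] and [A → / . )]

Augment with L' → L and build the canonical LR(0) collection (I0 = CLOSURE({[L' → . L]}), then GOTO on every symbol after a dot until no new states appear). It has 12 states:
  I0: { [A → . / )], [A → . c )], [A → . e], [L → . /], [L → . A c], [L → . id id )], [L' → . L] }  — shift
  I1: { [A → / . )], [L → / .] }  — shift, reduce
  I2: { [L → A . c] }  — shift
  I3: { [L' → L .] }  — accept
  I4: { [A → c . )] }  — shift
  I5: { [A → e .] }  — reduce
  I6: { [L → id . id )] }  — shift
  I7: { [L → id id . )] }  — shift
  I8: { [L → id id ) .] }  — reduce
  I9: { [A → c ) .] }  — reduce
  I10: { [L → A c .] }  — reduce
  I11: { [A → / ) .] }  — reduce

Conflict in state I1:
  Shift-reduce conflict between [L → / .] and [A → / . )]
So the grammar is NOT LR(0).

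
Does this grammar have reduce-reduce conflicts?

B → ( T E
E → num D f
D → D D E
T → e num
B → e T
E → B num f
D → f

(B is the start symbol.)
Yes — I14: [D → f .] vs [E → num D f .]

A reduce-reduce conflict occurs when an LR(0) state has two complete items [A → α .] and [B → β .] — both call for a reduction, and with no lookahead the parser cannot choose between them.

Augment with B' → B and build the canonical LR(0) collection (I0 = CLOSURE({[B' → . B]}), then GOTO on every symbol after a dot until no new states appear). It has 18 states:
  I0: { [B → . ( T E], [B → . e T], [B' → . B] }  — shift
  I1: { [B → ( . T E], [T → . e num] }  — shift
  I2: { [B' → B .] }  — accept
  I3: { [B → e . T], [T → . e num] }  — shift
  I4: { [B → e T .] }  — reduce
  I5: { [T → e . num] }  — shift
  I6: { [T → e num .] }  — reduce
  I7: { [B → ( T . E], [B → . ( T E], [B → . e T], [E → . B num f], [E → . num D f] }  — shift
  I8: { [E → B . num f] }  — shift
  I9: { [B → ( T E .] }  — reduce
  I10: { [D → . D D E], [D → . f], [E → num . D f] }  — shift
  I11: { [D → . D D E], [D → . f], [D → D . D E], [E → num D . f] }  — shift
  I12: { [D → f .] }  — reduce
  I13: { [B → . ( T E], [B → . e T], [D → . D D E], [D → . f], [D → D . D E], [D → D D . E], [E → . B num f], [E → . num D f] }  — shift
  I14: { [D → f .], [E → num D f .] }  — 2 reduces
  I15: { [D → D D E .] }  — reduce
  I16: { [E → B num . f] }  — shift
  I17: { [E → B num f .] }  — reduce

I14 contains complete items [D → f .], [E → num D f .] — reduce-reduce conflict.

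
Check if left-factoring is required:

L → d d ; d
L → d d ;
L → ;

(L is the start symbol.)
Yes, L has productions with common prefix 'd d ;'

Left-factoring is needed when two productions for the same non-terminal
share a common prefix on the right-hand side.

Productions for L:
  L → d d ; d
  L → d d ;
  L → ;

Found common prefix 'd d ;' in productions for L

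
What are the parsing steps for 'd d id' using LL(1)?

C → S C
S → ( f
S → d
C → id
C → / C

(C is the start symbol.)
LL(1) parsing maintains a stack (initially the start symbol over $) and the input. At each step: if the stack top is a terminal, match it against the current input token; if it is a non-terminal N, replace it with the RHS of M[N, lookahead] (the unique production whose predict set contains the lookahead).

Stack is shown with the top on the left.

Stack  Input     Action
-----------------------
C $    d d id $  output C → S C
S C $  d d id $  output S → d
d C $  d d id $  match 'd'
C $    d id $    output C → S C
S C $  d id $    output S → d
d C $  d id $    match 'd'
C $    id $      output C → id
id $   id $      match 'id'
$      $         accept

The string is accepted.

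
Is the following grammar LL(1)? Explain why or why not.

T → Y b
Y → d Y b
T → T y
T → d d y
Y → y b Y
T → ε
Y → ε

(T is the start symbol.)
No. Predict set conflict for T: { 'b', 'd', 'y' }

A grammar is LL(1) if for each non-terminal N with multiple productions, the predict sets of those productions are pairwise disjoint, where PREDICT(N → α) = (FIRST(α) \ {ε}) ∪ (FOLLOW(N) if α ⇒* ε).

Relevant sets:
  FIRST(Y) = { 'd', 'y', ε }
  FIRST(T) = { 'b', 'd', 'y', ε }
  FOLLOW(T) = { $, 'y' }
  FOLLOW(Y) = { 'b' }

For T:
  PREDICT(T → Y b) = { 'b', 'd', 'y' }
  PREDICT(T → T y) = { 'b', 'd', 'y' }
  PREDICT(T → d d y) = { 'd' }
  PREDICT(T → ε) = { $, 'y' }
For Y:
  PREDICT(Y → d Y b) = { 'd' }
  PREDICT(Y → y b Y) = { 'y' }
  PREDICT(Y → ε) = { 'b' }

Conflict found: Predict set conflict for T: { 'b', 'd', 'y' }
The grammar is NOT LL(1).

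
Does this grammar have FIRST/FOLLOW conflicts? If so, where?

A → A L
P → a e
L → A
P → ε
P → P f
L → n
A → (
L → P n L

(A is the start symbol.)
Yes. P → P f with FOLLOW(P) on { 'f' }

A FIRST/FOLLOW conflict occurs when a non-terminal N has a nullable alternative N → β (β ⇒* ε) and another alternative N → α with FIRST(α) ∩ FOLLOW(N) ≠ ∅: on such a lookahead the parser cannot decide between expanding α and letting N vanish via β.

Nullable non-terminals: P.
FIRST sets used below: FIRST(P) = { 'a', 'f', ε }

P: nullable alternative(s) P → ε; FOLLOW(P) = { 'f', 'n' }
  P → a e: FIRST \ {ε} = { 'a' } — disjoint from FOLLOW(P)
  P → ε: FIRST \ {ε} = { } — this is the only nullable alternative, skip
  P → P f: FIRST \ {ε} = { 'a', 'f' } — overlaps FOLLOW(P) on { 'f' }: CONFLICT

A, L have no nullable alternative, so no FIRST/FOLLOW check is needed there.

So the grammar has 1 FIRST/FOLLOW conflict (marked CONFLICT above).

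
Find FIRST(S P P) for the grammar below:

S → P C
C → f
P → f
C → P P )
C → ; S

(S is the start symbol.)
FIRST sets of the non-terminals involved (from the grammar, by fixed-point iteration):
  FIRST(S) = { 'f' }

To compute FIRST(S P P), process the symbols left to right:
Symbol S is a non-terminal. Add FIRST(S) \ {ε} = { 'f' }
S is not nullable (ε ∉ FIRST(S)), so stop here.
FIRST(S P P) = { 'f' }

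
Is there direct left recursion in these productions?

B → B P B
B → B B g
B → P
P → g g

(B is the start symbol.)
Direct left recursion occurs when N → N α for some non-terminal N (the right-hand side begins with the left-hand side itself).

B → B P B: LEFT RECURSIVE (starts with B)
B → B B g: LEFT RECURSIVE (starts with B)
B → P: starts with P
P → g g: starts with g

The grammar has direct left recursion on: B.

Answer: Yes, B is left-recursive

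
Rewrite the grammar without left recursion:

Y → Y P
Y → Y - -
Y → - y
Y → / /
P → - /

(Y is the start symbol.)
Y → - y Y'
Y → / / Y'
Y' → P Y'
Y' → - - Y'
Y' → ε
P → - /

Y is directly left-recursive. The standard transformation for
  A → A α₁ | ... | A α_m | β₁ | ... | β_n
is
  A  → β₁ A' | ... | β_n A'
  A' → α₁ A' | ... | α_m A' | ε

Y → - y becomes Y → - y Y'
Y → / / becomes Y → / / Y'
Y → Y P becomes Y' → P Y'
Y → Y - - becomes Y' → - - Y'
Add Y' → ε

Productions for other non-terminals are unchanged:
  P → - /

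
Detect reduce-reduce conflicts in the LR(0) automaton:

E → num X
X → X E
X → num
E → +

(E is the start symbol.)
No reduce-reduce conflicts

A reduce-reduce conflict occurs when an LR(0) state has two complete items [A → α .] and [B → β .] — both call for a reduction, and with no lookahead the parser cannot choose between them.

Augment with E' → E and build the canonical LR(0) collection (I0 = CLOSURE({[E' → . E]}), then GOTO on every symbol after a dot until no new states appear). It has 7 states:
  I0: { [E → . +], [E → . num X], [E' → . E] }  — shift
  I1: { [E → + .] }  — reduce
  I2: { [E' → E .] }  — accept
  I3: { [E → num . X], [X → . X E], [X → . num] }  — shift
  I4: { [E → . +], [E → . num X], [E → num X .], [X → X . E] }  — shift, reduce
  I5: { [X → num .] }  — reduce
  I6: { [X → X E .] }  — reduce

No state contains more than one complete item.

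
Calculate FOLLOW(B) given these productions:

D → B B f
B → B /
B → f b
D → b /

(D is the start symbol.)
{ '/', 'f' }

To compute FOLLOW(B), find every occurrence of B on a right-hand side N → α B β: add FIRST(β) \ {ε}, and if β is empty or nullable also add FOLLOW(N). Iterate to a fixed point.

In D → B B f: B is followed by B f, add FIRST(B f) \ {ε} = { 'f' }
In D → B B f: B is followed by f, add FIRST(f) \ {ε} = { 'f' }
In B → B /: B is followed by '/', add FIRST('/') \ {ε} = { '/' }

Taking the union: FOLLOW(B) = { '/', 'f' }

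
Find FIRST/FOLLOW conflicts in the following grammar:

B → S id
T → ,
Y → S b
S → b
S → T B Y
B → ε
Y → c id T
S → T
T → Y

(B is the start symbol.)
A FIRST/FOLLOW conflict occurs when a non-terminal N has a nullable alternative N → β (β ⇒* ε) and another alternative N → α with FIRST(α) ∩ FOLLOW(N) ≠ ∅: on such a lookahead the parser cannot decide between expanding α and letting N vanish via β.

Nullable non-terminals: B.
FIRST sets used below: FIRST(S) = { ',', 'b', 'c' }

B: nullable alternative(s) B → ε; FOLLOW(B) = { $, ',', 'b', 'c' }
  B → S id: FIRST \ {ε} = { ',', 'b', 'c' } — overlaps FOLLOW(B) on { ',', 'b', 'c' }: CONFLICT
  B → ε: FIRST \ {ε} = { } — this is the only nullable alternative, skip

S, T, Y have no nullable alternative, so no FIRST/FOLLOW check is needed there.

So the grammar has 1 FIRST/FOLLOW conflict (marked CONFLICT above).

Answer: Yes. B → S id with FOLLOW(B) on { ',', 'b', 'c' }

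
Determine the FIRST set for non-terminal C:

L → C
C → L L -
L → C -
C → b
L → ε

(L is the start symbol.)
{ '-', 'b' }

FIRST sets of the other non-terminals involved (by the same procedure, iterated to a fixed point):
  FIRST(L) = { '-', 'b', ε }

From C → L L -:
  - L is a non-terminal: add FIRST(L) \ {ε} = { '-', 'b' }
    L is nullable, so continue to the next symbol
  - L is a non-terminal: add FIRST(L) \ {ε} = { '-', 'b' }
    L is nullable, so continue to the next symbol
  - '-' is a terminal: add '-' and stop
From C → b:
  - b is a terminal: add 'b' and stop

Collecting: FIRST(C) = { '-', 'b' }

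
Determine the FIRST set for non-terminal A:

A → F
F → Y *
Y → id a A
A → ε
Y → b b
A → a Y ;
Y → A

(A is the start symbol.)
{ '*', 'a', 'b', 'id', ε }

To compute FIRST(A), examine every production with A on the left-hand side, reading each right-hand side left to right until a non-nullable symbol is reached.

FIRST sets of the other non-terminals involved (by the same procedure, iterated to a fixed point):
  FIRST(F) = { '*', 'a', 'b', 'id' }

From A → F:
  - F is a non-terminal: add FIRST(F) \ {ε} = { '*', 'a', 'b', 'id' }
    F is not nullable, so stop
From A → ε:
  - ε-production, so ε ∈ FIRST(A)
From A → a Y ;:
  - a is a terminal: add 'a' and stop

Collecting: FIRST(A) = { '*', 'a', 'b', 'id', ε }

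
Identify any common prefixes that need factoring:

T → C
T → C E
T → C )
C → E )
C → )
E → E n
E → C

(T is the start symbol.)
Yes, T has productions with common prefix 'C'

Left-factoring is needed when two productions for the same non-terminal
share a common prefix on the right-hand side.

Productions for T:
  T → C
  T → C E
  T → C )
Productions for C:
  C → E )
  C → )
Productions for E:
  E → E n
  E → C

Found common prefix 'C' in productions for T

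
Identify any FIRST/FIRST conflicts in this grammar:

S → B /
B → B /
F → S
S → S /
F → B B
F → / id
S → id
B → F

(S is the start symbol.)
A FIRST/FIRST conflict occurs when two productions N → α and N → β for the same non-terminal have FIRST(α) ∩ FIRST(β) ≠ ∅ (with ε ∈ FIRST of a nullable right-hand side, so two nullable alternatives also conflict).

FIRST sets of the non-terminals at (or reachable through a nullable prefix from) the front of some alternative:
  FIRST(B) = { '/', 'id' }
  FIRST(S) = { '/', 'id' }
  FIRST(F) = { '/', 'id' }

Productions for S:
  S → B /: FIRST = { '/', 'id' }
  S → S /: FIRST = { '/', 'id' }
  S → id: FIRST = { 'id' }
Productions for B:
  B → B /: FIRST = { '/', 'id' }
  B → F: FIRST = { '/', 'id' }
Productions for F:
  F → S: FIRST = { '/', 'id' }
  F → B B: FIRST = { '/', 'id' }
  F → / id: FIRST = { '/' }

Conflict for S: S → B / and S → S /
  Overlap: { '/', 'id' }
Conflict for S: S → B / and S → id
  Overlap: { 'id' }
Conflict for S: S → S / and S → id
  Overlap: { 'id' }
Conflict for B: B → B / and B → F
  Overlap: { '/', 'id' }
Conflict for F: F → S and F → B B
  Overlap: { '/', 'id' }
Conflict for F: F → S and F → / id
  Overlap: { '/' }
Conflict for F: F → B B and F → / id
  Overlap: { '/' }

Answer: Yes. S → B '/' / S → S '/' on { '/', 'id' }; S → B '/' / S → id on { 'id' }; S → S '/' / S → id on { 'id' }; B → B '/' / B → F on { '/', 'id' }; F → S / F → B B on { '/', 'id' }; F → S / F → '/' id on { '/' }; F → B B / F → '/' id on { '/' }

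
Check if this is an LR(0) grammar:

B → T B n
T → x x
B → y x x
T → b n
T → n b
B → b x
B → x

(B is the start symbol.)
A grammar is LR(0) if no state in the canonical LR(0) collection has:
  - both a shift item (dot before a terminal) and a complete item (shift-reduce conflict), or
  - two or more complete items (reduce-reduce conflict; the accept item [B' → B .] counts as a complete item here).

Augment with B' → B and build the canonical LR(0) collection (I0 = CLOSURE({[B' → . B]}), then GOTO on every symbol after a dot until no new states appear). It has 15 states:
  I0: { [B → . T B n], [B → . b x], [B → . x], [B → . y x x], [B' → . B], [T → . b n], [T → . n b], [T → . x x] }  — shift
  I1: { [B' → B .] }  — accept
  I2: { [B → . T B n], [B → . b x], [B → . x], [B → . y x x], [B → T . B n], [T → . b n], [T → . n b], [T → . x x] }  — shift
  I3: { [B → b . x], [T → b . n] }  — shift
  I4: { [T → n . b] }  — shift
  I5: { [B → x .], [T → x . x] }  — shift, reduce
  I6: { [B → y . x x] }  — shift
  I7: { [B → y x . x] }  — shift
  I8: { [B → y x x .] }  — reduce
  I9: { [T → x x .] }  — reduce
  I10: { [T → n b .] }  — reduce
  I11: { [T → b n .] }  — reduce
  I12: { [B → b x .] }  — reduce
  I13: { [B → T B . n] }  — shift
  I14: { [B → T B n .] }  — reduce

Conflict in state I5:
  Shift-reduce conflict between [B → x .] and [T → x . x]
So the grammar is NOT LR(0).

Answer: No. Shift-reduce conflict between [B → x .] and [T → x . x]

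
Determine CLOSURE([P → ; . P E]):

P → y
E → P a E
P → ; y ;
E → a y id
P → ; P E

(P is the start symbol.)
{ [P → . ; P E], [P → . ; y ;], [P → . y], [P → ; . P E] }

Start with: [P → ; . P E]
  [P → ; . P E] has the dot before P: add [P → . y], [P → . ; y ;], [P → . ; P E]
No further items can be added.

CLOSURE = { [P → . ; P E], [P → . ; y ;], [P → . y], [P → ; . P E] }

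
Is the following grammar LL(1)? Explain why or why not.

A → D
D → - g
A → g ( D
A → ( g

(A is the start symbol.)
Yes, the grammar is LL(1).

A grammar is LL(1) if for each non-terminal N with multiple productions, the predict sets of those productions are pairwise disjoint, where PREDICT(N → α) = (FIRST(α) \ {ε}) ∪ (FOLLOW(N) if α ⇒* ε).

Relevant sets:
  FIRST(D) = { '-' }

For A:
  PREDICT(A → D) = { '-' }
  PREDICT(A → g '(' D) = { 'g' }
  PREDICT(A → '(' g) = { '(' }
D has a single production, so nothing to check there.

All predict sets are disjoint. The grammar IS LL(1).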